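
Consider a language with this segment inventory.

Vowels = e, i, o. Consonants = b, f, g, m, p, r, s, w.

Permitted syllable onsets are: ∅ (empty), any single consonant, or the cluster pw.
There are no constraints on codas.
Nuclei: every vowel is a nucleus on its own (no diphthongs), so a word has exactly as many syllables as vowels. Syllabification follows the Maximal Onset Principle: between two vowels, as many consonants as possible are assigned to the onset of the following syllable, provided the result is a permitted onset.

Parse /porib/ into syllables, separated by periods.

po.rib

Vowels present: o, i; each is a nucleus, giving 2 syllables.
σ1/σ2 boundary: /r/ → onset of the next syllable (single consonants are always licit onsets).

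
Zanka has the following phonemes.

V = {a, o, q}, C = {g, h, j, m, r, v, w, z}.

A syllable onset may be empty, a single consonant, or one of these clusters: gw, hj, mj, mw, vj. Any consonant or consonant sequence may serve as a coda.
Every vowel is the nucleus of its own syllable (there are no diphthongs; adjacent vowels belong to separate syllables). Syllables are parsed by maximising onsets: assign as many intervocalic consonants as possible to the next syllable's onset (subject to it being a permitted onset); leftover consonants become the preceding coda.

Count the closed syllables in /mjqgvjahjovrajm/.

3

Nuclei (vowels): q, a, o, a → 4 syllables.
V1 /q/ – V2 /a/: /gvj/ — longest licit onset from the right is /vj/, leaving /g/ as coda.
V2 /a/ – V3 /o/: /hj/ — entire cluster is a permitted onset → onset /hj/, coda ∅.
V3 /o/ – V4 /a/: /vr/ — longest licit onset from the right is /r/, leaving /v/ as coda.
Putting it together: mjqg.vja.hjov.rajm.
Classifying each syllable: /mjqg/ (closed), /vja/ (open), /hjov/ (closed), /rajm/ (closed).
Closed syllables: 3.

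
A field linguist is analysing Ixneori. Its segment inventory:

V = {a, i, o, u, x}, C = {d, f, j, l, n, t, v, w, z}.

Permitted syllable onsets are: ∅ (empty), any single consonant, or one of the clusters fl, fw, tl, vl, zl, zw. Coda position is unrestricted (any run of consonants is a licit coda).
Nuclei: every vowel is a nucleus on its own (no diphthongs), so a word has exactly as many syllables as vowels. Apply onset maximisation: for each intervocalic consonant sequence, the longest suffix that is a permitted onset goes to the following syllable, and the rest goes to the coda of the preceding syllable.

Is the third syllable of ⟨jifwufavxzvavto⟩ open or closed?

Nuclei (vowels): i, u, a, x, a, o → 6 syllables.
σ1/σ2 boundary: /fw/ is a licit onset in full, so it all attaches to the next syllable.
σ2/σ3 boundary: just /f/ — single C goes to the following onset.
σ3/σ4 boundary: /v/ is a single consonant, so it becomes the next onset.
σ4/σ5 boundary: cluster /zv/ — the longest permitted-onset suffix is /v/; onset = /v/, preceding coda = /z/.
σ5/σ6 boundary: /vt/ — longest licit onset from the right is /t/, leaving /v/ as coda.
So the parse is ji.fwu.fa.vxz.vav.to.
Syllable 3 is /fa/; it ends in its nucleus with no coda, so it is open.

open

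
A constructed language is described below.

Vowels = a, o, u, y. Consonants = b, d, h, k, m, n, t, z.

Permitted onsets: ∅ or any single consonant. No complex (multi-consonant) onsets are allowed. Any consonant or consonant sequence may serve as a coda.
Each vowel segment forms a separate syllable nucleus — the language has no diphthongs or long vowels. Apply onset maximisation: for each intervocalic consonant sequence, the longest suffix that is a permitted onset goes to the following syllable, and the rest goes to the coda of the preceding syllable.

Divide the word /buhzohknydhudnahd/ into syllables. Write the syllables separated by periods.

The vowels are u, o, y, u, a — 5 nuclei, so 5 syllables.
/u…o/ gap (V1→V2): /hz/; trying suffixes from longest down, /z/ is the first permitted one, so coda /h/ | onset /z/.
/o…y/ gap (V2→V3): cluster /hkn/ — the longest permitted-onset suffix is /n/; onset = /n/, preceding coda = /hk/.
/y…u/ gap (V3→V4): cluster /dh/ — the longest permitted-onset suffix is /h/; onset = /h/, preceding coda = /d/.
/u…a/ gap (V4→V5): /dn/ splits as /d/ + /n/ (/n/ is the longest suffix that is a licit onset).

buh.zohk.nyd.hud.nahd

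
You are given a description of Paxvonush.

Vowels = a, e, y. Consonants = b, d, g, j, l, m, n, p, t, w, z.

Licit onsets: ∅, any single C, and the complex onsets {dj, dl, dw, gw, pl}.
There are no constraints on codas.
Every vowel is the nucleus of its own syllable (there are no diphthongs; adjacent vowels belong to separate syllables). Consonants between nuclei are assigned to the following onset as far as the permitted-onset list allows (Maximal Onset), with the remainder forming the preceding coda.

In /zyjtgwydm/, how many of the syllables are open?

0

Nuclei (vowels): y, y → 2 syllables.
σ1/σ2 boundary: /jtgw/; trying suffixes from longest down, /gw/ is the first permitted one, so coda /jt/ | onset /gw/.
So the parse is zyjt.gwydm.
Classifying each syllable: /zyjt/ (closed), /gwydm/ (closed).
Open syllables: 0.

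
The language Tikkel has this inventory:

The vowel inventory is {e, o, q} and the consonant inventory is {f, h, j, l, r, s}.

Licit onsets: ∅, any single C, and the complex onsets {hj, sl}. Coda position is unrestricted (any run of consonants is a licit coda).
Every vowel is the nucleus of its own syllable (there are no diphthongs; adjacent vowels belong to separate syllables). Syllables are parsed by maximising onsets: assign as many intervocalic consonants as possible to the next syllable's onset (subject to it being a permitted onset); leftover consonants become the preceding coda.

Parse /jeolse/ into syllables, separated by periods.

je.ol.se

Vowels present: e, o, e; each is a nucleus, giving 3 syllables.
σ1/σ2 boundary: no consonants, so the boundary falls immediately after /e/.
σ2/σ3 boundary: /ls/; trying suffixes from longest down, /s/ is the first permitted one, so coda /l/ | onset /s/.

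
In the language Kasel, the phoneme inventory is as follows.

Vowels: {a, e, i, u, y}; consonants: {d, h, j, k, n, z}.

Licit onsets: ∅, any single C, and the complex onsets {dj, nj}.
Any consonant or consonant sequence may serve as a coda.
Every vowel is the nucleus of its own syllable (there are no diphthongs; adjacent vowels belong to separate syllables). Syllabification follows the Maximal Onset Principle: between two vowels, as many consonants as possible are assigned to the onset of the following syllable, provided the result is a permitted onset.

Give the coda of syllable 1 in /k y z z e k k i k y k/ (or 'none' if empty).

z

Nuclei (vowels): y, e, i, y → 4 syllables.
Between /y/ (V1) and /e/ (V2): cluster /zz/ — the longest permitted-onset suffix is /z/; onset = /z/, preceding coda = /z/.
Between /e/ (V2) and /i/ (V3): /kk/ splits as /k/ + /k/ (/k/ is the longest suffix that is a licit onset).
Between /i/ (V3) and /y/ (V4): just /k/ — single C goes to the following onset.
Putting it together: kyz.zek.ki.kyk.
Syllable 1 is /kyz/: onset /k/, nucleus /y/, coda /z/.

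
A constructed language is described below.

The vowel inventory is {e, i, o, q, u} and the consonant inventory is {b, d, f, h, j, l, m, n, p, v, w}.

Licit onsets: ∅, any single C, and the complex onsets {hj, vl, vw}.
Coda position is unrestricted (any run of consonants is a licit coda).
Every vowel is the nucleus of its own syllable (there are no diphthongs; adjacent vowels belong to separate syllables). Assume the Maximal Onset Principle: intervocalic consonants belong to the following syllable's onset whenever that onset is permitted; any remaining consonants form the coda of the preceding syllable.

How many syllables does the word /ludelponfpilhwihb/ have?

5

The vowels are u, e, o, i, i — 5 nuclei, so 5 syllables.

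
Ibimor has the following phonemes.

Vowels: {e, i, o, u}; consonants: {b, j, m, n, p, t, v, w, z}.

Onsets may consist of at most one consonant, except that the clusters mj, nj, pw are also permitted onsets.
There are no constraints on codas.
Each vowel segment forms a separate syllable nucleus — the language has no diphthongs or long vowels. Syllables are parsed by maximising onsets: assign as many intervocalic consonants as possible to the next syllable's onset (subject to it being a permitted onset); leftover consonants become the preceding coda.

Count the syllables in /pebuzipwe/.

Nuclei (vowels): e, u, i, e → 4 syllables.

4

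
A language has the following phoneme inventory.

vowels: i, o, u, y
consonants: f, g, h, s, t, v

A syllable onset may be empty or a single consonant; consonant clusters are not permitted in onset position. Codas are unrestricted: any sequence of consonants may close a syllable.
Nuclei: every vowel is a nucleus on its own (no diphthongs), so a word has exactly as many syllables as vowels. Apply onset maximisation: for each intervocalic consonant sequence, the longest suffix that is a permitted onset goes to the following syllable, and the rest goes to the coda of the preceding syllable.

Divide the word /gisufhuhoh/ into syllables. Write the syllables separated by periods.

Nuclei (vowels): i, u, u, o → 4 syllables.
V1 /i/ – V2 /u/: /s/ → onset of the next syllable (single consonants are always licit onsets).
V2 /u/ – V3 /u/: /fh/; trying suffixes from longest down, /h/ is the first permitted one, so coda /f/ | onset /h/.
V3 /u/ – V4 /o/: /h/ → onset of the next syllable (single consonants are always licit onsets).

gi.suf.hu.hoh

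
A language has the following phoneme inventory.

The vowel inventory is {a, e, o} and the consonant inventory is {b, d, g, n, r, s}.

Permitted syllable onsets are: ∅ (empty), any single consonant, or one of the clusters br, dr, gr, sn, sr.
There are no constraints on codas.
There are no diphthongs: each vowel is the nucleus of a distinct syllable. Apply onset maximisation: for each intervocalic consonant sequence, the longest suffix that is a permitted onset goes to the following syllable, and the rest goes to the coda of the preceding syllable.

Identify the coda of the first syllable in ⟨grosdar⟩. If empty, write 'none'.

s

Nuclei (vowels): o, a → 2 syllables.
V1 /o/ – V2 /a/: /sd/ — longest licit onset from the right is /d/, leaving /s/ as coda.
Putting it together: gros.dar.
Syllable 1 is /gros/: onset /gr/, nucleus /o/, coda /s/.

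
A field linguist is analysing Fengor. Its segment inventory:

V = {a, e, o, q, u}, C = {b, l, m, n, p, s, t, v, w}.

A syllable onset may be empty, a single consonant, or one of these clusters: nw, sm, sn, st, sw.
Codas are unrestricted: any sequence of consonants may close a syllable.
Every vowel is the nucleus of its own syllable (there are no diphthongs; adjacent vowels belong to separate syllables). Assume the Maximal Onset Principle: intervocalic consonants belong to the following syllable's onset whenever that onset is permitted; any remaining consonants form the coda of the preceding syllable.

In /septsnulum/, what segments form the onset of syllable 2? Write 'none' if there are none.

sn

The vowels are e, u, u — 3 nuclei, so 3 syllables.
Between /e/ (V1) and /u/ (V2): cluster /ptsn/ — the longest permitted-onset suffix is /sn/; onset = /sn/, preceding coda = /pt/.
Between /u/ (V2) and /u/ (V3): /l/ → onset of the next syllable (single consonants are always licit onsets).
Putting it together: sept.snu.lum.
Syllable 2 is /snu/: onset /sn/, nucleus /u/, coda ∅.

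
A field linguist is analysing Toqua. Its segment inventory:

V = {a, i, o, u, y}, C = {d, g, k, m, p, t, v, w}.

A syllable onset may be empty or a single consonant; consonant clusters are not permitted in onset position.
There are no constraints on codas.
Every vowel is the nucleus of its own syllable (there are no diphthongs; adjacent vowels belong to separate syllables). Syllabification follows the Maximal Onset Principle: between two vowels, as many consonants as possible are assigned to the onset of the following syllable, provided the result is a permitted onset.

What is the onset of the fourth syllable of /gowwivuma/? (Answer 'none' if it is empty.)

m

The vowels are o, i, u, a — 4 nuclei, so 4 syllables.
V1 /o/ – V2 /i/: /ww/; trying suffixes from longest down, /w/ is the first permitted one, so coda /w/ | onset /w/.
V2 /i/ – V3 /u/: /v/ → onset of the next syllable (single consonants are always licit onsets).
V3 /u/ – V4 /a/: just /m/ — single C goes to the following onset.
Result: gow.wi.vu.ma.
Syllable 4 is /ma/: onset /m/, nucleus /a/, coda ∅.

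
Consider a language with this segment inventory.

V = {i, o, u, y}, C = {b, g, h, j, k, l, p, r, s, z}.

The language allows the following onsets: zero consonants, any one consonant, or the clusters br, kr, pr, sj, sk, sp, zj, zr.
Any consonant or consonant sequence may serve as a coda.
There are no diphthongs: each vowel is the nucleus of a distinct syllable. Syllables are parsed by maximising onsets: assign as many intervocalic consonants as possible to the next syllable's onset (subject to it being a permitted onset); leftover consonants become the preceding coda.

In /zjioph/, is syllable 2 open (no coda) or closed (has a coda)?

closed

Nuclei (vowels): i, o → 2 syllables.
V1 /i/ – V2 /o/: hiatus — the boundary sits between the two vowels.
Syllabification: zji.oph.
Syllable 2 is /oph/ with coda /ph/, so it is closed.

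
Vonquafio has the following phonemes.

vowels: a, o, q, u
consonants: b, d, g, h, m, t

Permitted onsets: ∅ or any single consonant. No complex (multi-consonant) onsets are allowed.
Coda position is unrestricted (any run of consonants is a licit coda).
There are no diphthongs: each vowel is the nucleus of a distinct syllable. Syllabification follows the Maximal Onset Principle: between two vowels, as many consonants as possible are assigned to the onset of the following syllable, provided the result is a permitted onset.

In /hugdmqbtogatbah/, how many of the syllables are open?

1

The vowels are u, q, o, a, a — 5 nuclei, so 5 syllables.
σ1/σ2 boundary: /gdm/; trying suffixes from longest down, /m/ is the first permitted one, so coda /gd/ | onset /m/.
σ2/σ3 boundary: cluster /bt/ — the longest permitted-onset suffix is /t/; onset = /t/, preceding coda = /b/.
σ3/σ4 boundary: /g/ is a single consonant, so it becomes the next onset.
σ4/σ5 boundary: /tb/; trying suffixes from longest down, /b/ is the first permitted one, so coda /t/ | onset /b/.
So the parse is hugd.mqb.to.gat.bah.
Classifying each syllable: /hugd/ (closed), /mqb/ (closed), /to/ (open), /gat/ (closed), /bah/ (closed).
Open syllables: 1.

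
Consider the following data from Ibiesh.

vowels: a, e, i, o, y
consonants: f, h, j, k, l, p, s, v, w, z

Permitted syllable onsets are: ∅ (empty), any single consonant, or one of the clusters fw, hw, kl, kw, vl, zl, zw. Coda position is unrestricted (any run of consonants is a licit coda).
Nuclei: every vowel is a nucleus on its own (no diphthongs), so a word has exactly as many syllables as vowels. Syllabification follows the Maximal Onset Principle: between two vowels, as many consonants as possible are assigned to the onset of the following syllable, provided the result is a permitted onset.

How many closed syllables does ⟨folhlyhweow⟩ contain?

2

Nuclei (vowels): o, y, e, o → 4 syllables.
Between /o/ (V1) and /y/ (V2): /lhl/ splits as /lh/ + /l/ (/l/ is the longest suffix that is a licit onset).
Between /y/ (V2) and /e/ (V3): cluster /hw/ — /hw/ is itself a permitted onset, so the whole cluster goes right; preceding coda = ∅.
Between /e/ (V3) and /o/ (V4): hiatus — the boundary sits between the two vowels.
So the parse is folh.ly.hwe.ow.
Classifying each syllable: /folh/ (closed), /ly/ (open), /hwe/ (open), /ow/ (closed).
Closed syllables: 2.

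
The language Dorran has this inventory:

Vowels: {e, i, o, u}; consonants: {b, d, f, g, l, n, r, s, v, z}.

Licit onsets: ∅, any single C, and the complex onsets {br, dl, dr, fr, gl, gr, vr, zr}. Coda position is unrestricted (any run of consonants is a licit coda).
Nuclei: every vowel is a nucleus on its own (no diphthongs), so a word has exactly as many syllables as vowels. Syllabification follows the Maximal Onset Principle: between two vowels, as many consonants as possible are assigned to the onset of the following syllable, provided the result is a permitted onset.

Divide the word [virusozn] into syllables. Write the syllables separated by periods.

vi.ru.sozn

Vowels present: i, u, o; each is a nucleus, giving 3 syllables.
Between /i/ (V1) and /u/ (V2): /r/ is a single consonant, so it becomes the next onset.
Between /u/ (V2) and /o/ (V3): /s/ → onset of the next syllable (single consonants are always licit onsets).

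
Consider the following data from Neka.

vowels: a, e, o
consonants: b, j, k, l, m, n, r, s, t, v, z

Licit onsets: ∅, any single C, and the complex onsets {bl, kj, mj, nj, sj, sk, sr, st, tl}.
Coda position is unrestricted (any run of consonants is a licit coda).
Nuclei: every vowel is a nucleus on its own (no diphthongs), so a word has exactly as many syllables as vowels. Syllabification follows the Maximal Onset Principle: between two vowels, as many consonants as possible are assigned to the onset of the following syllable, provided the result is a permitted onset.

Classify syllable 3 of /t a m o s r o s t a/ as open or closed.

The vowels are a, o, o, a — 4 nuclei, so 4 syllables.
σ1/σ2 boundary: just /m/ — single C goes to the following onset.
σ2/σ3 boundary: cluster /sr/ — /sr/ is itself a permitted onset, so the whole cluster goes right; preceding coda = ∅.
σ3/σ4 boundary: /st/ is a licit onset in full, so it all attaches to the next syllable.
Result: ta.mo.sro.sta.
Syllable 3 is /sro/; it ends in its nucleus with no coda, so it is open.

open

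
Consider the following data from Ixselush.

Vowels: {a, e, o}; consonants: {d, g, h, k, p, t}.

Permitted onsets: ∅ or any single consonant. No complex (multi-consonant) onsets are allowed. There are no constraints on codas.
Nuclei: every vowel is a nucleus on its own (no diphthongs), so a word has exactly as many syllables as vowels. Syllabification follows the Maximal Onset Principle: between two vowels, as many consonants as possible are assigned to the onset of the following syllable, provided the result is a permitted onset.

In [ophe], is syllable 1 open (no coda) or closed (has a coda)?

Vowels present: o, e; each is a nucleus, giving 2 syllables.
V1 /o/ – V2 /e/: cluster /ph/ — the longest permitted-onset suffix is /h/; onset = /h/, preceding coda = /p/.
Result: op.he.
Syllable 1 is /op/ with coda /p/, so it is closed.

closed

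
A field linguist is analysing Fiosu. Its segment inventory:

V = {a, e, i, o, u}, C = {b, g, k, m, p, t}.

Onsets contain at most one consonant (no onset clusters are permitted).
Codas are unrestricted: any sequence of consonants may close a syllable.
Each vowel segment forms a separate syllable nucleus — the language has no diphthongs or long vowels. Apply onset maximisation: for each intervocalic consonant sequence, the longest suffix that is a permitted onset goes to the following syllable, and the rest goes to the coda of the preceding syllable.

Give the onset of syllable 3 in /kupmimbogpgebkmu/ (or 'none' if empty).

Vowels present: u, i, o, e, u; each is a nucleus, giving 5 syllables.
Between /u/ (V1) and /i/ (V2): /pm/ splits as /p/ + /m/ (/m/ is the longest suffix that is a licit onset).
Between /i/ (V2) and /o/ (V3): cluster /mb/ — the longest permitted-onset suffix is /b/; onset = /b/, preceding coda = /m/.
Between /o/ (V3) and /e/ (V4): cluster /gpg/ — the longest permitted-onset suffix is /g/; onset = /g/, preceding coda = /gp/.
Between /e/ (V4) and /u/ (V5): /bkm/ splits as /bk/ + /m/ (/m/ is the longest suffix that is a licit onset).
So the parse is kup.mim.bogp.gebk.mu.
Syllable 3 is /bogp/: onset /b/, nucleus /o/, coda /gp/.

b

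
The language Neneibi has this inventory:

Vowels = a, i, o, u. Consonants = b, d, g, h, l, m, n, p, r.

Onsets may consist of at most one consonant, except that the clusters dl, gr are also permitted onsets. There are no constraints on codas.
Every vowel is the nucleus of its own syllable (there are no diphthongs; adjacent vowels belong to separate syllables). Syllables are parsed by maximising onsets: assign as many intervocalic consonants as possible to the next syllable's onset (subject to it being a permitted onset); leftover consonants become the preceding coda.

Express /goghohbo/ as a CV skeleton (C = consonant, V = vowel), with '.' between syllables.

CVC.CVC.CV

Nuclei (vowels): o, o, o → 3 syllables.
V1 /o/ – V2 /o/: /gh/ splits as /g/ + /h/ (/h/ is the longest suffix that is a licit onset).
V2 /o/ – V3 /o/: /hb/ — longest licit onset from the right is /b/, leaving /h/ as coda.
Syllabification: gog.hoh.bo.
Mapping each syllable to C/V: /gog/ → CVC, /hoh/ → CVC, /bo/ → CV.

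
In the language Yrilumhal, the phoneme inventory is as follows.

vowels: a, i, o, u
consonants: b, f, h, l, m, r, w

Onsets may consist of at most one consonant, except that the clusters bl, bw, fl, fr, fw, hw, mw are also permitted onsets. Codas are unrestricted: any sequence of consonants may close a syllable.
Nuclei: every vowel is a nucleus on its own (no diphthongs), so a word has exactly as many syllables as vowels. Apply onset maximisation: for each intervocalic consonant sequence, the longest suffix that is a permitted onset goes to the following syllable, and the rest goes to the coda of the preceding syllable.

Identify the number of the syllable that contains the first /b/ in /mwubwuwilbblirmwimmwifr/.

Nuclei (vowels): u, u, i, i, i, i → 6 syllables.
V1 /u/ – V2 /u/: cluster /bw/ — /bw/ is itself a permitted onset, so the whole cluster goes right; preceding coda = ∅.
V2 /u/ – V3 /i/: /w/ is a single consonant, so it becomes the next onset.
V3 /i/ – V4 /i/: /lbbl/ splits as /lb/ + /bl/ (/bl/ is the longest suffix that is a licit onset).
V4 /i/ – V5 /i/: cluster /rmw/ — the longest permitted-onset suffix is /mw/; onset = /mw/, preceding coda = /r/.
V5 /i/ – V6 /i/: /mmw/ — longest licit onset from the right is /mw/, leaving /m/ as coda.
Putting it together: mwu.bwu.wilb.blir.mwim.mwifr.
The first /b/ is in the onset of syllable 2 (/bwu/).

2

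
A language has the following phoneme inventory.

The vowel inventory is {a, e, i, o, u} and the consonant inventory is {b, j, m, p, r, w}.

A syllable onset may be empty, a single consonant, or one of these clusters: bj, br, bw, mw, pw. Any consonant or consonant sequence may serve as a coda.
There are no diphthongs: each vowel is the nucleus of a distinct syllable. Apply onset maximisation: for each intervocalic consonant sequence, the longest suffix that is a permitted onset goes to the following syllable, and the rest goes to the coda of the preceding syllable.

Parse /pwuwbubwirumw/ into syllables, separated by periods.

Vowels present: u, u, i, u; each is a nucleus, giving 4 syllables.
Between /u/ (V1) and /u/ (V2): cluster /wb/ — the longest permitted-onset suffix is /b/; onset = /b/, preceding coda = /w/.
Between /u/ (V2) and /i/ (V3): cluster /bw/ — /bw/ is itself a permitted onset, so the whole cluster goes right; preceding coda = ∅.
Between /i/ (V3) and /u/ (V4): /r/ is a single consonant, so it becomes the next onset.

pwuw.bu.bwi.rumw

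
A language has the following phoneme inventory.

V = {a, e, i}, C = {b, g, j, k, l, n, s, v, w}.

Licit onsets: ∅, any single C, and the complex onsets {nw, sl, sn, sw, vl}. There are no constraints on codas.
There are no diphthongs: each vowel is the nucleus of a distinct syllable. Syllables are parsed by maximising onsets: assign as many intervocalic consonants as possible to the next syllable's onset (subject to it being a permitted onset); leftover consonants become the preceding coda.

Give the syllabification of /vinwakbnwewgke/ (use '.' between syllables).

Nuclei (vowels): i, a, e, e → 4 syllables.
σ1/σ2 boundary: /nw/ — entire cluster is a permitted onset → onset /nw/, coda ∅.
σ2/σ3 boundary: /kbnw/ splits as /kb/ + /nw/ (/nw/ is the longest suffix that is a licit onset).
σ3/σ4 boundary: /wgk/ splits as /wg/ + /k/ (/k/ is the longest suffix that is a licit onset).

vi.nwakb.nwewg.ke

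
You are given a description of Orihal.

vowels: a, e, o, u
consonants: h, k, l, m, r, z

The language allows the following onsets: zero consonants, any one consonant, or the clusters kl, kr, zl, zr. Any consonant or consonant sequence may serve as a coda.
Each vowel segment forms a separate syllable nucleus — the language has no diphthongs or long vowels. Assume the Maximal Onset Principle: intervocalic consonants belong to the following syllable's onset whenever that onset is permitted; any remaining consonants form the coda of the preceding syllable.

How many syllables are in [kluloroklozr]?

Vowels present: u, o, o, o; each is a nucleus, giving 4 syllables.

4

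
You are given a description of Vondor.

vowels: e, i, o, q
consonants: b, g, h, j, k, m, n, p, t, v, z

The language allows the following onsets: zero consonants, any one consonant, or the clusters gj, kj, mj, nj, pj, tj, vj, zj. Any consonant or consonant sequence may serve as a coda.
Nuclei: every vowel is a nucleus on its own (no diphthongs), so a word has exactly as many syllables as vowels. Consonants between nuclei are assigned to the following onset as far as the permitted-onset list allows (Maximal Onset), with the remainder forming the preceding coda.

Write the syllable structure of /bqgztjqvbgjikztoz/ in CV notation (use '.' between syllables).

Vowels present: q, q, i, o; each is a nucleus, giving 4 syllables.
/q…q/ gap (V1→V2): /gztj/ — longest licit onset from the right is /tj/, leaving /gz/ as coda.
/q…i/ gap (V2→V3): /vbgj/ splits as /vb/ + /gj/ (/gj/ is the longest suffix that is a licit onset).
/i…o/ gap (V3→V4): /kzt/; trying suffixes from longest down, /t/ is the first permitted one, so coda /kz/ | onset /t/.
Syllabification: bqgz.tjqvb.gjikz.toz.
Mapping each syllable to C/V: /bqgz/ → CVCC, /tjqvb/ → CCVCC, /gjikz/ → CCVCC, /toz/ → CVC.

CVCC.CCVCC.CCVCC.CVC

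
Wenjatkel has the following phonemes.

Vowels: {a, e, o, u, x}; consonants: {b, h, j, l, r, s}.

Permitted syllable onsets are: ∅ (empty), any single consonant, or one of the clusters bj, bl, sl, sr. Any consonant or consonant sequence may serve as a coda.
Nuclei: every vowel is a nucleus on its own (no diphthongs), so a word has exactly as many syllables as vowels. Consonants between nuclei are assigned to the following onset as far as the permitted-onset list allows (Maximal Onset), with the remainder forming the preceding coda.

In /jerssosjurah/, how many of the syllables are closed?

3

Vowels present: e, o, u, a; each is a nucleus, giving 4 syllables.
/e…o/ gap (V1→V2): /rss/ — longest licit onset from the right is /s/, leaving /rs/ as coda.
/o…u/ gap (V2→V3): /sj/ — longest licit onset from the right is /j/, leaving /s/ as coda.
/u…a/ gap (V3→V4): /r/ is a single consonant, so it becomes the next onset.
Putting it together: jers.sos.ju.rah.
Classifying each syllable: /jers/ (closed), /sos/ (closed), /ju/ (open), /rah/ (closed).
Closed syllables: 3.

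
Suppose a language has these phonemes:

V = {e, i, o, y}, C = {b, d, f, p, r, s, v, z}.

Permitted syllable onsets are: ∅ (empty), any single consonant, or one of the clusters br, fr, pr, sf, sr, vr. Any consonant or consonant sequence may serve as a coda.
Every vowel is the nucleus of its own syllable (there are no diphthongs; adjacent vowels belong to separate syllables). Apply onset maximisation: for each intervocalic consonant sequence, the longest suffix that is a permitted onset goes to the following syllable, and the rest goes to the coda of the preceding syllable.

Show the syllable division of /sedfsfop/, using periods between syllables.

sedf.sfop

Vowels present: e, o; each is a nucleus, giving 2 syllables.
Between /e/ (V1) and /o/ (V2): /dfsf/ — longest licit onset from the right is /sf/, leaving /df/ as coda.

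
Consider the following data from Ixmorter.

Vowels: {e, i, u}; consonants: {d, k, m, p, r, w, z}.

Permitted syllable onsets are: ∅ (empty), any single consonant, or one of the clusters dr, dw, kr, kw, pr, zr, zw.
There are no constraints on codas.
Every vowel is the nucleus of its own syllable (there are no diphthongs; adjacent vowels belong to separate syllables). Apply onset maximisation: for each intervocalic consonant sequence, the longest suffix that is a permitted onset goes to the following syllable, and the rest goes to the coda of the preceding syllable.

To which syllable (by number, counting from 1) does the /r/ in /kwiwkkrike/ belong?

2

The vowels are i, i, e — 3 nuclei, so 3 syllables.
V1 /i/ – V2 /i/: /wkkr/ splits as /wk/ + /kr/ (/kr/ is the longest suffix that is a licit onset).
V2 /i/ – V3 /e/: just /k/ — single C goes to the following onset.
Putting it together: kwiwk.kri.ke.
The /r/ is in the onset of syllable 2 (/kri/).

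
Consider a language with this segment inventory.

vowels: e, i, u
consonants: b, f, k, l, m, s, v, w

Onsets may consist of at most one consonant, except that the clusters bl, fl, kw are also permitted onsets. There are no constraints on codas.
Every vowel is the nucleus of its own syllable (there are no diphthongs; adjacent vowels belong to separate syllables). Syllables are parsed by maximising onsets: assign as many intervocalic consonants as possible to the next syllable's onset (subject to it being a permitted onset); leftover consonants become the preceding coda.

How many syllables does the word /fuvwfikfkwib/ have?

3

Vowels present: u, i, i; each is a nucleus, giving 3 syllables.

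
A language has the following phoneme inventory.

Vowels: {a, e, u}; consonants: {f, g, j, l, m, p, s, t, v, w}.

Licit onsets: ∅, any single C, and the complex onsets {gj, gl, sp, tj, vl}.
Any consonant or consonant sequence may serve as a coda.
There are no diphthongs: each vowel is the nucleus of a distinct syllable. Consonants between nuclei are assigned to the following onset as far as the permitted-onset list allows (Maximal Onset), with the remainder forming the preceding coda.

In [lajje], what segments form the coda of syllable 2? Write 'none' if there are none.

none

The vowels are a, e — 2 nuclei, so 2 syllables.
/a…e/ gap (V1→V2): /jj/ — longest licit onset from the right is /j/, leaving /j/ as coda.
So the parse is laj.je.
Syllable 2 is /je/: onset /j/, nucleus /e/, coda ∅.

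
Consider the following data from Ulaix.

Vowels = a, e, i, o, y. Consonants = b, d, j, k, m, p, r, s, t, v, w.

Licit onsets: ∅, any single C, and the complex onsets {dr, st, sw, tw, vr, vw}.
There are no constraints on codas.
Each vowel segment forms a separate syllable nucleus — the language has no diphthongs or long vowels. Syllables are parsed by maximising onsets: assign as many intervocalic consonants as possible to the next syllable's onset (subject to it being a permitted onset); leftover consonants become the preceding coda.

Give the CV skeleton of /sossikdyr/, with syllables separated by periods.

Nuclei (vowels): o, i, y → 3 syllables.
σ1/σ2 boundary: /ss/ splits as /s/ + /s/ (/s/ is the longest suffix that is a licit onset).
σ2/σ3 boundary: /kd/; trying suffixes from longest down, /d/ is the first permitted one, so coda /k/ | onset /d/.
So the parse is sos.sik.dyr.
Mapping each syllable to C/V: /sos/ → CVC, /sik/ → CVC, /dyr/ → CVC.

CVC.CVC.CVC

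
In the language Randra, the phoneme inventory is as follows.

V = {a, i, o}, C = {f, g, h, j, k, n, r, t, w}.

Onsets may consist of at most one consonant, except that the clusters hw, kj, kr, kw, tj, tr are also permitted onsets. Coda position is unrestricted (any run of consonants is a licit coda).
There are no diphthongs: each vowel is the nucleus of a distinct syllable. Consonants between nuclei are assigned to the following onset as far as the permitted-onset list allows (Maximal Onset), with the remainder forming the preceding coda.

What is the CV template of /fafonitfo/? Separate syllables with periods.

CV.CV.CVC.CV

Vowels present: a, o, i, o; each is a nucleus, giving 4 syllables.
Between /a/ (V1) and /o/ (V2): /f/ is a single consonant, so it becomes the next onset.
Between /o/ (V2) and /i/ (V3): just /n/ — single C goes to the following onset.
Between /i/ (V3) and /o/ (V4): /tf/ — longest licit onset from the right is /f/, leaving /t/ as coda.
Putting it together: fa.fo.nit.fo.
Mapping each syllable to C/V: /fa/ → CV, /fo/ → CV, /nit/ → CVC, /fo/ → CV.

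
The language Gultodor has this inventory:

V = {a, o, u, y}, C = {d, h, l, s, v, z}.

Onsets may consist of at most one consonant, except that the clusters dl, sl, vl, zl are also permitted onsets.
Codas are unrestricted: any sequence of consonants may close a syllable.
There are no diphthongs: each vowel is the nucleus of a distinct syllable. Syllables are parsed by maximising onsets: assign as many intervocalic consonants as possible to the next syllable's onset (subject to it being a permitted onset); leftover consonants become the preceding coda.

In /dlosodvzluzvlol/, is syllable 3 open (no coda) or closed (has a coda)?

closed

Nuclei (vowels): o, o, u, o → 4 syllables.
V1 /o/ – V2 /o/: /s/ is a single consonant, so it becomes the next onset.
V2 /o/ – V3 /u/: cluster /dvzl/ — the longest permitted-onset suffix is /zl/; onset = /zl/, preceding coda = /dv/.
V3 /u/ – V4 /o/: cluster /zvl/ — the longest permitted-onset suffix is /vl/; onset = /vl/, preceding coda = /z/.
Putting it together: dlo.sodv.zluz.vlol.
Syllable 3 is /zluz/ with coda /z/, so it is closed.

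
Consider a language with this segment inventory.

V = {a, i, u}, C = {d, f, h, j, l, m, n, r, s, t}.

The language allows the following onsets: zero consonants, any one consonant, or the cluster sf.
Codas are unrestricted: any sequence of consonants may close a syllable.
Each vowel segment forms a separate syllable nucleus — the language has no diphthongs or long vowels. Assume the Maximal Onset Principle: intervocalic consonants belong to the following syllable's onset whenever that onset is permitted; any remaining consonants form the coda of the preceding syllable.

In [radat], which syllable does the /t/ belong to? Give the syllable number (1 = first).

Vowels present: a, a; each is a nucleus, giving 2 syllables.
Between /a/ (V1) and /a/ (V2): /d/ is a single consonant, so it becomes the next onset.
Putting it together: ra.dat.
The /t/ is in the coda of syllable 2 (/dat/).

2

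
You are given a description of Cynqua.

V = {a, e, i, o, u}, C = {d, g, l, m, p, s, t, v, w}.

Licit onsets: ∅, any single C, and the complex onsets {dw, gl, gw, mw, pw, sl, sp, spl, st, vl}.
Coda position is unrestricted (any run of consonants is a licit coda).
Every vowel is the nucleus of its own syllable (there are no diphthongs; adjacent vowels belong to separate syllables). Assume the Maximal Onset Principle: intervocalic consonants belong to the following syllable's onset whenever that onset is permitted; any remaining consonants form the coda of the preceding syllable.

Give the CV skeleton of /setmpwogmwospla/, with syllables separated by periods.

CVCC.CCVC.CCV.CCCV

Vowels present: e, o, o, a; each is a nucleus, giving 4 syllables.
/e…o/ gap (V1→V2): /tmpw/; trying suffixes from longest down, /pw/ is the first permitted one, so coda /tm/ | onset /pw/.
/o…o/ gap (V2→V3): /gmw/ — longest licit onset from the right is /mw/, leaving /g/ as coda.
/o…a/ gap (V3→V4): /spl/ — entire cluster is a permitted onset → onset /spl/, coda ∅.
Putting it together: setm.pwog.mwo.spla.
Mapping each syllable to C/V: /setm/ → CVCC, /pwog/ → CCVC, /mwo/ → CCV, /spla/ → CCCV.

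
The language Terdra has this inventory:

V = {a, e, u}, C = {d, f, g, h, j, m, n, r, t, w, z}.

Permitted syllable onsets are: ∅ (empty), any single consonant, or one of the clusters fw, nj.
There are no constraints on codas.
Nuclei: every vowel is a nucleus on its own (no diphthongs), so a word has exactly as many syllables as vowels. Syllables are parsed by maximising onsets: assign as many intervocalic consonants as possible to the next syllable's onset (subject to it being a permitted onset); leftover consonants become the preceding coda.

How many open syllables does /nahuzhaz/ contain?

1

Nuclei (vowels): a, u, a → 3 syllables.
V1 /a/ – V2 /u/: just /h/ — single C goes to the following onset.
V2 /u/ – V3 /a/: /zh/; trying suffixes from longest down, /h/ is the first permitted one, so coda /z/ | onset /h/.
Result: na.huz.haz.
Classifying each syllable: /na/ (open), /huz/ (closed), /haz/ (closed).
Open syllables: 1.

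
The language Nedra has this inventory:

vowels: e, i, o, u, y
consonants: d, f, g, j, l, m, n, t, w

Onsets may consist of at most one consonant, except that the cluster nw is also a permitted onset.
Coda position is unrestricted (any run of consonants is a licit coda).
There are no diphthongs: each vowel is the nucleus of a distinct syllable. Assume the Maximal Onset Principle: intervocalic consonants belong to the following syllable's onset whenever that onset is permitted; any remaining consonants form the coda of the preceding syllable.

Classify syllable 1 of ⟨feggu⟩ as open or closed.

The vowels are e, u — 2 nuclei, so 2 syllables.
σ1/σ2 boundary: /gg/ splits as /g/ + /g/ (/g/ is the longest suffix that is a licit onset).
Syllabification: feg.gu.
Syllable 1 is /feg/ with coda /g/, so it is closed.

closed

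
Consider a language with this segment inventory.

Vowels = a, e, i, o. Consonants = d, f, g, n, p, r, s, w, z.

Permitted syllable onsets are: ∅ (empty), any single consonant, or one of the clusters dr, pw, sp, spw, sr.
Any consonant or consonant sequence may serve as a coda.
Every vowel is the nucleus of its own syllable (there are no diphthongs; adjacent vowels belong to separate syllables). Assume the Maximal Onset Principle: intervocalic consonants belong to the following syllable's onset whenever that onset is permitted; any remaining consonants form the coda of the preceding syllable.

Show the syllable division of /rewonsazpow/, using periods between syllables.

Vowels present: e, o, a, o; each is a nucleus, giving 4 syllables.
σ1/σ2 boundary: /w/ is a single consonant, so it becomes the next onset.
σ2/σ3 boundary: /ns/ splits as /n/ + /s/ (/s/ is the longest suffix that is a licit onset).
σ3/σ4 boundary: cluster /zp/ — the longest permitted-onset suffix is /p/; onset = /p/, preceding coda = /z/.

re.won.saz.pow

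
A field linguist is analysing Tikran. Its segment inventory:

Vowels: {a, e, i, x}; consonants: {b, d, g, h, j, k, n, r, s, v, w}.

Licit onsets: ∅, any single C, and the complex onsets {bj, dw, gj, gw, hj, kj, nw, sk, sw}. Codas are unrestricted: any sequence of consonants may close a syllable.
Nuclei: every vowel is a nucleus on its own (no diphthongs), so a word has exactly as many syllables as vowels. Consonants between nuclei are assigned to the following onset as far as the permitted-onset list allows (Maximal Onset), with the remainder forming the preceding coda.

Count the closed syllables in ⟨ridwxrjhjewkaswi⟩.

Nuclei (vowels): i, x, e, a, i → 5 syllables.
σ1/σ2 boundary: cluster /dw/ — /dw/ is itself a permitted onset, so the whole cluster goes right; preceding coda = ∅.
σ2/σ3 boundary: cluster /rjhj/ — the longest permitted-onset suffix is /hj/; onset = /hj/, preceding coda = /rj/.
σ3/σ4 boundary: /wk/ — longest licit onset from the right is /k/, leaving /w/ as coda.
σ4/σ5 boundary: /sw/ is a licit onset in full, so it all attaches to the next syllable.
So the parse is ri.dwxrj.hjew.ka.swi.
Classifying each syllable: /ri/ (open), /dwxrj/ (closed), /hjew/ (closed), /ka/ (open), /swi/ (open).
Closed syllables: 2.

2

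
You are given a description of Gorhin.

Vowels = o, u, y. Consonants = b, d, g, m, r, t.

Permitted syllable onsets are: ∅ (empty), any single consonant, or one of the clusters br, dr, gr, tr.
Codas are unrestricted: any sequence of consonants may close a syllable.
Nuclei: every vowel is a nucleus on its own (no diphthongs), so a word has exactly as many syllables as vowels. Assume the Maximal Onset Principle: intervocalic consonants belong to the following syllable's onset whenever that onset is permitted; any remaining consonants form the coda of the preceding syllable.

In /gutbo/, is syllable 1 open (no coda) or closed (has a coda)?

The vowels are u, o — 2 nuclei, so 2 syllables.
σ1/σ2 boundary: /tb/ splits as /t/ + /b/ (/b/ is the longest suffix that is a licit onset).
Putting it together: gut.bo.
Syllable 1 is /gut/ with coda /t/, so it is closed.

closed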